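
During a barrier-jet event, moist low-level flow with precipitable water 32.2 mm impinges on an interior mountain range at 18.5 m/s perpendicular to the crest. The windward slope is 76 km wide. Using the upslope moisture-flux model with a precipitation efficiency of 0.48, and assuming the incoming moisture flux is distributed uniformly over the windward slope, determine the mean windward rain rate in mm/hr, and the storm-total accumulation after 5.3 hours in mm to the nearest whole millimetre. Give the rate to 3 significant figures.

R ≈ 13.5 mm/hr; total ≈ 72 mm

Incoming column moisture flux per unit ridge length: F = V × PW = 18.5 × 32.2 = 595.7 mm·m/s.
Spread over the 76 km slope with efficiency ε = 0.48: R = ε·F/W = 0.48 × 595.7 / 76000 m = 3.762e-03 mm/s.
R = 3.762e-03 × 3600 = 13.5 mm/hr.
Over 5.3 h: total = 13.5 × 5.3 = 71.55 ≈ 72 mm.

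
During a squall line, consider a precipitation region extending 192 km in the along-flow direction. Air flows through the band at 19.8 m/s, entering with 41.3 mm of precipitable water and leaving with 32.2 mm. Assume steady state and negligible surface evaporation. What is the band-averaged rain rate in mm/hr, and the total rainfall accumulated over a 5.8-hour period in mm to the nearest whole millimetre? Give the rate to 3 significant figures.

R ≈ 3.38 mm/hr; total ≈ 20 mm

Column moisture flux per unit crosswind length is F = V × PW.
Inflow: F_in = 19.8 × 41.3 = 817.74 mm·m/s
Outflow: F_out = 19.8 × 32.2 = 637.56 mm·m/s
Steady-state rate R = (F_in − F_out)/L = (817.74 − 637.56) / 192000 m = 9.384e-04 mm/s.
R = 9.384e-04 × 3600 = 3.38 mm/hr.
Over 5.8 h: total = 3.38 × 5.8 = 19.604 ≈ 20 mm.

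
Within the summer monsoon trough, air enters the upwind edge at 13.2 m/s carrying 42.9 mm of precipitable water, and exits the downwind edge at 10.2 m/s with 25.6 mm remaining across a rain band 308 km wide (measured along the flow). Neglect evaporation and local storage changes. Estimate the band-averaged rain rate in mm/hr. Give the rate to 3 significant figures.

R ≈ 3.57 mm/hr

Column moisture flux per unit crosswind length is F = V × PW.
Inflow: F_in = 13.2 × 42.9 = 566.28 mm·m/s
Outflow: F_out = 10.2 × 25.6 = 261.12 mm·m/s
Steady-state rate R = (F_in − F_out)/L = (566.28 − 261.12) / 308000 m = 9.908e-04 mm/s.
R = 9.908e-04 × 3600 = 3.57 mm/hr.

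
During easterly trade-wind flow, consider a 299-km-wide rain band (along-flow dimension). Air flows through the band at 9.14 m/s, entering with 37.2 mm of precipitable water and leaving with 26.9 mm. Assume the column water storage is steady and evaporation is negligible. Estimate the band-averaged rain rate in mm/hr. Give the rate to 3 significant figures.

R ≈ 1.13 mm/hr

Column moisture flux per unit crosswind length is F = V × PW.
Inflow: F_in = 9.14 × 37.2 = 340.008 mm·m/s
Outflow: F_out = 9.14 × 26.9 = 245.866 mm·m/s
Steady-state rate R = (F_in − F_out)/L = (340.008 − 245.866) / 299000 m = 3.149e-04 mm/s.
R = 3.149e-04 × 3600 = 1.13 mm/hr.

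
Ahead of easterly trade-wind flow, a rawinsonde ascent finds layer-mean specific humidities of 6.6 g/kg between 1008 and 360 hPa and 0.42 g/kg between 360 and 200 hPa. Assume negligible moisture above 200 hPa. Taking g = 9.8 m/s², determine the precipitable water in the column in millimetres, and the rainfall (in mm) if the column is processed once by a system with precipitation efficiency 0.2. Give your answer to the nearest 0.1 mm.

PW ≈ 44.3 mm; rainfall ≈ 8.9 mm

Precipitable water is the column-integrated vapour mass per unit area: PW = (1/g) Σ q̄ Δp, with q in kg/kg and Δp in Pa (1 kg/m² of water = 1 mm).
Layer 1008–360 hPa: Δp = 648 hPa = 64800 Pa, q̄ = 0.0066 kg/kg → 0.0066 × 64800 / 9.8 = 43.64 mm
Layer 360–200 hPa: Δp = 160 hPa = 16000 Pa, q̄ = 0.00042 kg/kg → 0.00042 × 16000 / 9.8 = 0.69 mm
PW = 43.64 + 0.69 = 44.33 ≈ 44.3 mm.
Rainfall = ε × PW = 0.2 × 44.3 = 8.9 mm.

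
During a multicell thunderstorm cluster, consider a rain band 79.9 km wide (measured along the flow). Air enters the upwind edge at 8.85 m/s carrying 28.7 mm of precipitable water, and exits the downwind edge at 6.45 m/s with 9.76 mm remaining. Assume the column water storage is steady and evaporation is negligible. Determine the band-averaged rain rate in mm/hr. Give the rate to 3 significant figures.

R ≈ 8.61 mm/hr

Column moisture flux per unit crosswind length is F = V × PW.
Inflow: F_in = 8.85 × 28.7 = 253.995 mm·m/s
Outflow: F_out = 6.45 × 9.76 = 62.952 mm·m/s
Steady-state rate R = (F_in − F_out)/L = (253.995 − 62.952) / 79900 m = 2.391e-03 mm/s.
R = 2.391e-03 × 3600 = 8.61 mm/hr.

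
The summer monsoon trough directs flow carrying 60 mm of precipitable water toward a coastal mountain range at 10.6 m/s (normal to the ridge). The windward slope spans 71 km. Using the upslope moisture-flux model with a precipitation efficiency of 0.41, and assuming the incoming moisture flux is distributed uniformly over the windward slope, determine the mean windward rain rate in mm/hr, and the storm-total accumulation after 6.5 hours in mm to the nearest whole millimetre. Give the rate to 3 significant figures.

Incoming column moisture flux per unit ridge length: F = V × PW = 10.6 × 60 = 636 mm·m/s.
Spread over the 71 km slope with efficiency ε = 0.41: R = ε·F/W = 0.41 × 636 / 71000 m = 3.673e-03 mm/s.
R = 3.673e-03 × 3600 = 13.2 mm/hr.
Over 6.5 h: total = 13.2 × 6.5 = 85.8 ≈ 86 mm.

R ≈ 13.2 mm/hr; total ≈ 86 mm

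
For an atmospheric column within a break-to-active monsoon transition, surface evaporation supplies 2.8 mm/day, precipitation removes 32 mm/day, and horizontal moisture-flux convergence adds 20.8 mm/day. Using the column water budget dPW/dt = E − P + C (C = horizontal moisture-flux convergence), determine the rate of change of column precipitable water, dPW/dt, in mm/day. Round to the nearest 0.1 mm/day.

dPW/dt ≈ -8.4 mm/day

dPW/dt = E − P + C = 2.8 − 32 + (20.8) = -8.4 mm/day.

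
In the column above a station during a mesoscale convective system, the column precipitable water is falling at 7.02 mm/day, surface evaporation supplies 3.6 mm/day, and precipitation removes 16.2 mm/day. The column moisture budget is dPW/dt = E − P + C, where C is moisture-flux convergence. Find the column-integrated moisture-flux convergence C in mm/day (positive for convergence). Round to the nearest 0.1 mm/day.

C ≈ 5.6 mm/day

dPW/dt = -7.02 mm/day.
C = dPW/dt − E + P = (-7.02) − 3.6 + 16.2 = 5.6 mm/day.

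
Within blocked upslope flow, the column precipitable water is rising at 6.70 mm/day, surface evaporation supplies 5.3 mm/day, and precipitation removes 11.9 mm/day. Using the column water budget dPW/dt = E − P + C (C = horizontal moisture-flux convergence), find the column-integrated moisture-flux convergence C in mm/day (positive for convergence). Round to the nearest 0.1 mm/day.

dPW/dt = +6.70 mm/day.
C = dPW/dt − E + P = (+6.70) − 5.3 + 11.9 = 13.3 mm/day.

C ≈ 13.3 mm/day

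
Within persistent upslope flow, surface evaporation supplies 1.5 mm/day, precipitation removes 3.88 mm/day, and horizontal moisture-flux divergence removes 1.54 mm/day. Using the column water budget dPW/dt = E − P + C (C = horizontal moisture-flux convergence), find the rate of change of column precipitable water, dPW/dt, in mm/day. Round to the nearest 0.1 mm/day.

dPW/dt ≈ -3.9 mm/day

dPW/dt = E − P + C = 1.5 − 3.88 + (-1.54) = -3.9 mm/day.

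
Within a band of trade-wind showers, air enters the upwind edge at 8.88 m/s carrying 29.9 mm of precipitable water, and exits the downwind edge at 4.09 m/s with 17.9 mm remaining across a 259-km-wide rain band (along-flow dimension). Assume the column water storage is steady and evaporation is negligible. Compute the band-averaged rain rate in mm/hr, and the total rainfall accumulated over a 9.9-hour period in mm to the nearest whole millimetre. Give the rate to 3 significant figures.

Column moisture flux per unit crosswind length is F = V × PW.
Inflow: F_in = 8.88 × 29.9 = 265.512 mm·m/s
Outflow: F_out = 4.09 × 17.9 = 73.211 mm·m/s
Steady-state rate R = (F_in − F_out)/L = (265.512 − 73.211) / 259000 m = 7.425e-04 mm/s.
R = 7.425e-04 × 3600 = 2.67 mm/hr.
Over 9.9 h: total = 2.67 × 9.9 = 26.433 ≈ 26 mm.

R ≈ 2.67 mm/hr; total ≈ 26 mm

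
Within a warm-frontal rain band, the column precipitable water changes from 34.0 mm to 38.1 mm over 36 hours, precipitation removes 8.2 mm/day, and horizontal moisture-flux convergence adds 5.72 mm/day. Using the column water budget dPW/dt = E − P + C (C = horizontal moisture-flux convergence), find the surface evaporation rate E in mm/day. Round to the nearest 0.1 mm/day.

E ≈ 5.2 mm/day

dPW/dt = (38.1 − 34.0) mm / (36/24 day) = +2.733 mm/day.
E = dPW/dt + P − C = (+2.733) + 8.2 − (5.72) = 5.2 mm/day.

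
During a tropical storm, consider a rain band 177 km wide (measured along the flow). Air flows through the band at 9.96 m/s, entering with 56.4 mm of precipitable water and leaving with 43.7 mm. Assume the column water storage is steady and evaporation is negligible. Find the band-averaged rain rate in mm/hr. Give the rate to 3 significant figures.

Column moisture flux per unit crosswind length is F = V × PW.
Inflow: F_in = 9.96 × 56.4 = 561.744 mm·m/s
Outflow: F_out = 9.96 × 43.7 = 435.252 mm·m/s
Steady-state rate R = (F_in − F_out)/L = (561.744 − 435.252) / 177000 m = 7.146e-04 mm/s.
R = 7.146e-04 × 3600 = 2.57 mm/hr.

R ≈ 2.57 mm/hr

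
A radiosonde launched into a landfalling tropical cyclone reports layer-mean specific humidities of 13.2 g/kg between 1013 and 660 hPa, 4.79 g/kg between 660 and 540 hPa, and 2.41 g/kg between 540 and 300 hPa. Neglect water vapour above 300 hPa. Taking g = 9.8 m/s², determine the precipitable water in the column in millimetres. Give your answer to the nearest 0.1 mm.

Precipitable water is the column-integrated vapour mass per unit area: PW = (1/g) Σ q̄ Δp, with q in kg/kg and Δp in Pa (1 kg/m² of water = 1 mm).
Layer 1013–660 hPa: Δp = 353 hPa = 35300 Pa, q̄ = 0.0132 kg/kg → 0.0132 × 35300 / 9.8 = 47.55 mm
Layer 660–540 hPa: Δp = 120 hPa = 12000 Pa, q̄ = 0.00479 kg/kg → 0.00479 × 12000 / 9.8 = 5.87 mm
Layer 540–300 hPa: Δp = 240 hPa = 24000 Pa, q̄ = 0.00241 kg/kg → 0.00241 × 24000 / 9.8 = 5.90 mm
PW = 47.55 + 5.87 + 5.90 = 59.32 ≈ 59.3 mm.

PW ≈ 59.3 mm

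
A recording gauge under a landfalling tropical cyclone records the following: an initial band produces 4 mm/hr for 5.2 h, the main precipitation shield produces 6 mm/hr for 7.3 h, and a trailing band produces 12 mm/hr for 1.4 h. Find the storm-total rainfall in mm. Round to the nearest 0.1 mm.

total ≈ 81.4 mm

Total = Σ Rᵢ Δtᵢ = 4 × 5.2 + 6 × 7.3 + 12 × 1.4
      = 20.8 + 43.8 + 16.8 = 81.4 mm.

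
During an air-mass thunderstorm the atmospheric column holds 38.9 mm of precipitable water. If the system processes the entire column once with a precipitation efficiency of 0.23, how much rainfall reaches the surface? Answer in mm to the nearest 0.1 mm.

rainfall ≈ 8.9 mm

Rainfall = ε × PW = 0.23 × 38.9 = 8.9 mm.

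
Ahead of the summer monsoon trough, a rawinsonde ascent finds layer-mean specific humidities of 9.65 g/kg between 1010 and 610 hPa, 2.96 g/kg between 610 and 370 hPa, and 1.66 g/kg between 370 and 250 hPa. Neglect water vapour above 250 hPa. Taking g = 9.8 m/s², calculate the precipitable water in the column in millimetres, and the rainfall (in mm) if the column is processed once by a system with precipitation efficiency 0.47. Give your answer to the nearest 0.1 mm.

PW ≈ 48.7 mm; rainfall ≈ 22.9 mm

Precipitable water is the column-integrated vapour mass per unit area: PW = (1/g) Σ q̄ Δp, with q in kg/kg and Δp in Pa (1 kg/m² of water = 1 mm).
Layer 1010–610 hPa: Δp = 400 hPa = 40000 Pa, q̄ = 0.00965 kg/kg → 0.00965 × 40000 / 9.8 = 39.39 mm
Layer 610–370 hPa: Δp = 240 hPa = 24000 Pa, q̄ = 0.00296 kg/kg → 0.00296 × 24000 / 9.8 = 7.25 mm
Layer 370–250 hPa: Δp = 120 hPa = 12000 Pa, q̄ = 0.00166 kg/kg → 0.00166 × 12000 / 9.8 = 2.03 mm
PW = 39.39 + 7.25 + 2.03 = 48.67 ≈ 48.7 mm.
Rainfall = ε × PW = 0.47 × 48.7 = 22.9 mm.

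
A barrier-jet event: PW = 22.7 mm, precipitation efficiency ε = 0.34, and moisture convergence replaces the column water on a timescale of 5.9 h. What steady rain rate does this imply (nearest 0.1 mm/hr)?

Each overturning extracts ε × PW = 0.34 × 22.7 = 7.718 mm.
Rate = ε·PW / τ = 7.718 / 5.9 h = 1.3 mm/hr.

R ≈ 1.3 mm/hr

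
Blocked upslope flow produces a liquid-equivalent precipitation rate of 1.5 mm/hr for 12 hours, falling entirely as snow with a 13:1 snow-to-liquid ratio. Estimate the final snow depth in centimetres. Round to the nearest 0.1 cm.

snow depth ≈ 23.4 cm

Liquid-equivalent depth = 1.5 × 12 = 18 mm.
Snow depth = 18 mm × 13 = 234 mm = 23.4 cm.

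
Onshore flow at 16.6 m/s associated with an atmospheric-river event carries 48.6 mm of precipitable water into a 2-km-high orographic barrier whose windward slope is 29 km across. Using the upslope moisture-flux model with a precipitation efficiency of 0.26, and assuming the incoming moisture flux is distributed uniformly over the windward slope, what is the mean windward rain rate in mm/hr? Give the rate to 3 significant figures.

R ≈ 26.0 mm/hr

Incoming column moisture flux per unit ridge length: F = V × PW = 16.6 × 48.6 = 806.76 mm·m/s.
Spread over the 29 km slope with efficiency ε = 0.26: R = ε·F/W = 0.26 × 806.76 / 29000 m = 7.233e-03 mm/s.
R = 7.233e-03 × 3600 = 26.0 mm/hr.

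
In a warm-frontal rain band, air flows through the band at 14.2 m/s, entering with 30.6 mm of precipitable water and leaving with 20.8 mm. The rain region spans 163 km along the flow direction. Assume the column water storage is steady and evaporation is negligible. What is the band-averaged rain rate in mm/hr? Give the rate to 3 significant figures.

Column moisture flux per unit crosswind length is F = V × PW.
Inflow: F_in = 14.2 × 30.6 = 434.52 mm·m/s
Outflow: F_out = 14.2 × 20.8 = 295.36 mm·m/s
Steady-state rate R = (F_in − F_out)/L = (434.52 − 295.36) / 163000 m = 8.537e-04 mm/s.
R = 8.537e-04 × 3600 = 3.07 mm/hr.

R ≈ 3.07 mm/hr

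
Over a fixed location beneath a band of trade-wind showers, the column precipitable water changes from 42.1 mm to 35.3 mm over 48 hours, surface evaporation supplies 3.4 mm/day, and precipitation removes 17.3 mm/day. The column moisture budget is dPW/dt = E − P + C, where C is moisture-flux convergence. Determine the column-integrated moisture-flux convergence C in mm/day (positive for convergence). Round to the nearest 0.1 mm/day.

C ≈ 10.5 mm/day

dPW/dt = (35.3 − 42.1) mm / (48/24 day) = -3.400 mm/day.
C = dPW/dt − E + P = (-3.400) − 3.4 + 17.3 = 10.5 mm/day.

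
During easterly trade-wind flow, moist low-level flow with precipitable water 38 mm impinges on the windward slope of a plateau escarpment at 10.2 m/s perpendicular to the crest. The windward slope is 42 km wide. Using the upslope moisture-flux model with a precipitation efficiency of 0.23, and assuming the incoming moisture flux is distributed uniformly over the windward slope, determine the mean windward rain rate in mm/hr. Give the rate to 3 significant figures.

Incoming column moisture flux per unit ridge length: F = V × PW = 10.2 × 38 = 387.6 mm·m/s.
Spread over the 42 km slope with efficiency ε = 0.23: R = ε·F/W = 0.23 × 387.6 / 42000 m = 2.123e-03 mm/s.
R = 2.123e-03 × 3600 = 7.64 mm/hr.

R ≈ 7.64 mm/hr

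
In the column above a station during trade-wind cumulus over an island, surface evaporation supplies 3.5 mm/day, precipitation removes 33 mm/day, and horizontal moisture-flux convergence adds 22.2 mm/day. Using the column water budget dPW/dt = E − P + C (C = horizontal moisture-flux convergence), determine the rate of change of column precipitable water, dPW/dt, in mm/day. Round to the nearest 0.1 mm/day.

dPW/dt = E − P + C = 3.5 − 33 + (22.2) = -7.3 mm/day.

dPW/dt ≈ -7.3 mm/day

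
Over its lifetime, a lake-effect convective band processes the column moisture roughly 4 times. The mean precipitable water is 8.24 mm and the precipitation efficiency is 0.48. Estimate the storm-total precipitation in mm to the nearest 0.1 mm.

Each cycle deposits ε × PW = 0.48 × 8.24 = 3.9552 mm.
Over 4 cycles: 4 × 3.9552 = 15.8 mm.

precipitation ≈ 15.8 mm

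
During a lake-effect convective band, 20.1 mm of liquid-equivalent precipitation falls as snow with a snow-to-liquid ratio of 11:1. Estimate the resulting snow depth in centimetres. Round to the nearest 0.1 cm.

Snow depth = liquid × ratio = 20.1 mm × 11 = 221.1 mm = 22.1 cm.

snow depth ≈ 22.1 cm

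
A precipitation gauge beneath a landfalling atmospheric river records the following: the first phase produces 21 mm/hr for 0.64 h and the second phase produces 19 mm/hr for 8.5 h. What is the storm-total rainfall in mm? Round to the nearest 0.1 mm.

Total = Σ Rᵢ Δtᵢ = 21 × 0.64 + 19 × 8.5
      = 13.44 + 161.5 = 174.9 mm.

total ≈ 174.9 mm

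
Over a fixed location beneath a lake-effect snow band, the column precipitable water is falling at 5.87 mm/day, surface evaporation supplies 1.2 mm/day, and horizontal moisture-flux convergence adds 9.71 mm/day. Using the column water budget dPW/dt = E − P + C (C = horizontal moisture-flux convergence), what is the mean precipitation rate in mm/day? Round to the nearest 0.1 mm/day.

P ≈ 16.8 mm/day

dPW/dt = -5.87 mm/day.
P = E + C − dPW/dt = 1.2 + (9.71) − (-5.87) = 16.8 mm/day.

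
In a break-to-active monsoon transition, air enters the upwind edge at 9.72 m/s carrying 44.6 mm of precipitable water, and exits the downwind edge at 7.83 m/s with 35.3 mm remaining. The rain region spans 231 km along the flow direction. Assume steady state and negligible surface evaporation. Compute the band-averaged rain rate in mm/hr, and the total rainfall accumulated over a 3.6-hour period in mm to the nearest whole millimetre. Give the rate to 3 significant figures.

R ≈ 2.45 mm/hr; total ≈ 9 mm

Column moisture flux per unit crosswind length is F = V × PW.
Inflow: F_in = 9.72 × 44.6 = 433.512 mm·m/s
Outflow: F_out = 7.83 × 35.3 = 276.399 mm·m/s
Steady-state rate R = (F_in − F_out)/L = (433.512 − 276.399) / 231000 m = 6.801e-04 mm/s.
R = 6.801e-04 × 3600 = 2.45 mm/hr.
Over 3.6 h: total = 2.45 × 3.6 = 8.82 ≈ 9 mm.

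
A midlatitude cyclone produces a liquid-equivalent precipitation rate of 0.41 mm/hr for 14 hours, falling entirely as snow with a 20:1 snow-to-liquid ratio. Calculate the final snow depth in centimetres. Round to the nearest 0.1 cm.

Liquid-equivalent depth = 0.41 × 14 = 5.74 mm.
Snow depth = 5.74 mm × 20 = 114.8 mm = 11.5 cm.

snow depth ≈ 11.5 cm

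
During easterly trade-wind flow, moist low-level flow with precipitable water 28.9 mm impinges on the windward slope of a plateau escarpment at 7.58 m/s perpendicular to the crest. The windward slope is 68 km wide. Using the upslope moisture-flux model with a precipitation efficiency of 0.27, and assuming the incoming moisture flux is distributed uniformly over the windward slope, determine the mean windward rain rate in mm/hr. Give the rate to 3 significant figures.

R ≈ 3.13 mm/hr

Incoming column moisture flux per unit ridge length: F = V × PW = 7.58 × 28.9 = 219.062 mm·m/s.
Spread over the 68 km slope with efficiency ε = 0.27: R = ε·F/W = 0.27 × 219.062 / 68000 m = 8.698e-04 mm/s.
R = 8.698e-04 × 3600 = 3.13 mm/hr.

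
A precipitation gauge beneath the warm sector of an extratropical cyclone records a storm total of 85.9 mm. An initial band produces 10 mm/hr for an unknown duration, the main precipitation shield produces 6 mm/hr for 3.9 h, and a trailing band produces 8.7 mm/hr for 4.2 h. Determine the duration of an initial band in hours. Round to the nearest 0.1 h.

duration ≈ 2.6 h

Known phases: 6 × 3.9 + 8.7 × 4.2 = 23.4 + 36.54 = 59.94 mm.
Remaining depth = 85.9 − 59.94 = 25.96 mm.
Duration = 25.96 / 10 = 2.6 h.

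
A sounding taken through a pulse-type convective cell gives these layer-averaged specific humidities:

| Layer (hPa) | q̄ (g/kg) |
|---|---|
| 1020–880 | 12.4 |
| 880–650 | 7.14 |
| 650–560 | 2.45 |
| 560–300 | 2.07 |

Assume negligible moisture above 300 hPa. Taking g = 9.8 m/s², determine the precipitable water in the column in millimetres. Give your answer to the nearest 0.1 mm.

PW ≈ 42.2 mm

Precipitable water is the column-integrated vapour mass per unit area: PW = (1/g) Σ q̄ Δp, with q in kg/kg and Δp in Pa (1 kg/m² of water = 1 mm).
Layer 1020–880 hPa: Δp = 140 hPa = 14000 Pa, q̄ = 0.0124 kg/kg → 0.0124 × 14000 / 9.8 = 17.71 mm
Layer 880–650 hPa: Δp = 230 hPa = 23000 Pa, q̄ = 0.00714 kg/kg → 0.00714 × 23000 / 9.8 = 16.76 mm
Layer 650–560 hPa: Δp = 90 hPa = 9000 Pa, q̄ = 0.00245 kg/kg → 0.00245 × 9000 / 9.8 = 2.25 mm
Layer 560–300 hPa: Δp = 260 hPa = 26000 Pa, q̄ = 0.00207 kg/kg → 0.00207 × 26000 / 9.8 = 5.49 mm
PW = 17.71 + 16.76 + 2.25 + 5.49 = 42.21 ≈ 42.2 mm.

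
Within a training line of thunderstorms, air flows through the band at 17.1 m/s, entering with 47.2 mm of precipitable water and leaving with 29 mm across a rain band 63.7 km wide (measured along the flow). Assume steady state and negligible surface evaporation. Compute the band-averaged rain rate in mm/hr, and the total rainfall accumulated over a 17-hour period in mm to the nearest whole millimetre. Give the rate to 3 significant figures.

R ≈ 17.6 mm/hr; total ≈ 299 mm

Column moisture flux per unit crosswind length is F = V × PW.
Inflow: F_in = 17.1 × 47.2 = 807.12 mm·m/s
Outflow: F_out = 17.1 × 29 = 495.9 mm·m/s
Steady-state rate R = (F_in − F_out)/L = (807.12 − 495.9) / 63700 m = 4.886e-03 mm/s.
R = 4.886e-03 × 3600 = 17.6 mm/hr.
Over 17 h: total = 17.6 × 17 = 299.2 ≈ 299 mm.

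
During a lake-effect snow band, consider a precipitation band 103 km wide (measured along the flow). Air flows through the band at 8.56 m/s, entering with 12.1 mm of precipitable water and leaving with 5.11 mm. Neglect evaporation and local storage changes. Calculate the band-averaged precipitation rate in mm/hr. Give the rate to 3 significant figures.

Column moisture flux per unit crosswind length is F = V × PW.
Inflow: F_in = 8.56 × 12.1 = 103.576 mm·m/s
Outflow: F_out = 8.56 × 5.11 = 43.7416 mm·m/s
Steady-state rate R = (F_in − F_out)/L = (103.576 − 43.7416) / 103000 m = 5.809e-04 mm/s.
R = 5.809e-04 × 3600 = 2.09 mm/hr.

R ≈ 2.09 mm/hr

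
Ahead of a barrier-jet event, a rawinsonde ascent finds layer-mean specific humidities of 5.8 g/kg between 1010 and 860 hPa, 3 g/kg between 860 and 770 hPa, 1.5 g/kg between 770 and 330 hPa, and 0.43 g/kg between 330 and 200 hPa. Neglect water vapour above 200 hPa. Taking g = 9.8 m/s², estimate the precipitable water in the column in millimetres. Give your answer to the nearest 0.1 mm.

Precipitable water is the column-integrated vapour mass per unit area: PW = (1/g) Σ q̄ Δp, with q in kg/kg and Δp in Pa (1 kg/m² of water = 1 mm).
Layer 1010–860 hPa: Δp = 150 hPa = 15000 Pa, q̄ = 0.0058 kg/kg → 0.0058 × 15000 / 9.8 = 8.88 mm
Layer 860–770 hPa: Δp = 90 hPa = 9000 Pa, q̄ = 0.003 kg/kg → 0.003 × 9000 / 9.8 = 2.76 mm
Layer 770–330 hPa: Δp = 440 hPa = 44000 Pa, q̄ = 0.0015 kg/kg → 0.0015 × 44000 / 9.8 = 6.73 mm
Layer 330–200 hPa: Δp = 130 hPa = 13000 Pa, q̄ = 0.00043 kg/kg → 0.00043 × 13000 / 9.8 = 0.57 mm
PW = 8.88 + 2.76 + 6.73 + 0.57 = 18.94 ≈ 18.9 mm.

PW ≈ 18.9 mm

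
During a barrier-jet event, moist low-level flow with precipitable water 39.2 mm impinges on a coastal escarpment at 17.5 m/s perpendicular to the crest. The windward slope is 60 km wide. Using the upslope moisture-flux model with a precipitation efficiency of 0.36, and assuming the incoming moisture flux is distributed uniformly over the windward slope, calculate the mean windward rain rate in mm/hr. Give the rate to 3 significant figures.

Incoming column moisture flux per unit ridge length: F = V × PW = 17.5 × 39.2 = 686 mm·m/s.
Spread over the 60 km slope with efficiency ε = 0.36: R = ε·F/W = 0.36 × 686 / 60000 m = 4.116e-03 mm/s.
R = 4.116e-03 × 3600 = 14.8 mm/hr.

R ≈ 14.8 mm/hr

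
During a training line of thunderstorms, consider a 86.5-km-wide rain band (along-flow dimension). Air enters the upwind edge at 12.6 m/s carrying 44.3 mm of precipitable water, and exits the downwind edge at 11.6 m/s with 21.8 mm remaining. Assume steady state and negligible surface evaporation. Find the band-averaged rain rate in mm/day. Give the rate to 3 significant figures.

R ≈ 305 mm/day

Column moisture flux per unit crosswind length is F = V × PW.
Inflow: F_in = 12.6 × 44.3 = 558.18 mm·m/s
Outflow: F_out = 11.6 × 21.8 = 252.88 mm·m/s
Steady-state rate R = (F_in − F_out)/L = (558.18 − 252.88) / 86500 m = 3.529e-03 mm/s.
R = 3.529e-03 × 3600 × 24 = 305 mm/day.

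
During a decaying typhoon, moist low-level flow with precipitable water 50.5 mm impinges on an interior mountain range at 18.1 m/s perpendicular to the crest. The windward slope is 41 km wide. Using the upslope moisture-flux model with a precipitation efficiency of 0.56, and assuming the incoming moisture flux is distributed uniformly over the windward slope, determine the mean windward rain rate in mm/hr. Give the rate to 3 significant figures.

Incoming column moisture flux per unit ridge length: F = V × PW = 18.1 × 50.5 = 914.05 mm·m/s.
Spread over the 41 km slope with efficiency ε = 0.56: R = ε·F/W = 0.56 × 914.05 / 41000 m = 1.248e-02 mm/s.
R = 1.248e-02 × 3600 = 44.9 mm/hr.

R ≈ 44.9 mm/hr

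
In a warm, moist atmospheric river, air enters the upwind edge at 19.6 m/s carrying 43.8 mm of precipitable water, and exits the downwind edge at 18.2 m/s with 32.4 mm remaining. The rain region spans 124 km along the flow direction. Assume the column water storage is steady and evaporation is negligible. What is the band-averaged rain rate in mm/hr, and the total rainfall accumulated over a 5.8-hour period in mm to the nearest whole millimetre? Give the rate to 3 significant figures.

R ≈ 7.80 mm/hr; total ≈ 45 mm

Column moisture flux per unit crosswind length is F = V × PW.
Inflow: F_in = 19.6 × 43.8 = 858.48 mm·m/s
Outflow: F_out = 18.2 × 32.4 = 589.68 mm·m/s
Steady-state rate R = (F_in − F_out)/L = (858.48 − 589.68) / 124000 m = 2.168e-03 mm/s.
R = 2.168e-03 × 3600 = 7.80 mm/hr.
Over 5.8 h: total = 7.80 × 5.8 = 45.24 ≈ 45 mm.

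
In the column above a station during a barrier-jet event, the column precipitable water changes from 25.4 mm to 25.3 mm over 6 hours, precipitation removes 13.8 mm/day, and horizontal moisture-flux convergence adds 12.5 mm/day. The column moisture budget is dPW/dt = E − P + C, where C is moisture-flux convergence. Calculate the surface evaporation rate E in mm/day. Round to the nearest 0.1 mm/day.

E ≈ 0.9 mm/day

dPW/dt = (25.3 − 25.4) mm / (6/24 day) = -0.400 mm/day.
E = dPW/dt + P − C = (-0.400) + 13.8 − (12.5) = 0.9 mm/day.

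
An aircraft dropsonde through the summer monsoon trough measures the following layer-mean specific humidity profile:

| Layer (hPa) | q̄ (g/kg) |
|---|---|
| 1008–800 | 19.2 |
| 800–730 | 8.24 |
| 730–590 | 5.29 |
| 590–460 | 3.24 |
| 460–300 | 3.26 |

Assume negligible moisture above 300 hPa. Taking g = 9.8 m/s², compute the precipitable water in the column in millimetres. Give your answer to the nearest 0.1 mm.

Precipitable water is the column-integrated vapour mass per unit area: PW = (1/g) Σ q̄ Δp, with q in kg/kg and Δp in Pa (1 kg/m² of water = 1 mm).
Layer 1008–800 hPa: Δp = 208 hPa = 20800 Pa, q̄ = 0.0192 kg/kg → 0.0192 × 20800 / 9.8 = 40.75 mm
Layer 800–730 hPa: Δp = 70 hPa = 7000 Pa, q̄ = 0.00824 kg/kg → 0.00824 × 7000 / 9.8 = 5.89 mm
Layer 730–590 hPa: Δp = 140 hPa = 14000 Pa, q̄ = 0.00529 kg/kg → 0.00529 × 14000 / 9.8 = 7.56 mm
Layer 590–460 hPa: Δp = 130 hPa = 13000 Pa, q̄ = 0.00324 kg/kg → 0.00324 × 13000 / 9.8 = 4.30 mm
Layer 460–300 hPa: Δp = 160 hPa = 16000 Pa, q̄ = 0.00326 kg/kg → 0.00326 × 16000 / 9.8 = 5.32 mm
PW = 40.75 + 5.89 + 7.56 + 4.30 + 5.32 = 63.82 ≈ 63.8 mm.

PW ≈ 63.8 mm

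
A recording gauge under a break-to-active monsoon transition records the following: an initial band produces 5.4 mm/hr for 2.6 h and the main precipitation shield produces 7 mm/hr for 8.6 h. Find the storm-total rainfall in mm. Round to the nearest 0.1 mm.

Total = Σ Rᵢ Δtᵢ = 5.4 × 2.6 + 7 × 8.6
      = 14.04 + 60.2 = 74.2 mm.

total ≈ 74.2 mm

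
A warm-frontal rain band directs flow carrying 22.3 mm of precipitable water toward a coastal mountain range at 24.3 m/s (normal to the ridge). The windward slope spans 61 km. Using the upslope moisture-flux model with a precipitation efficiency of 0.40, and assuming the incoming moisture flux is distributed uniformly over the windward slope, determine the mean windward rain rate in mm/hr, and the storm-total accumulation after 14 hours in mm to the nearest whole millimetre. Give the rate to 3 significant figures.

Incoming column moisture flux per unit ridge length: F = V × PW = 24.3 × 22.3 = 541.89 mm·m/s.
Spread over the 61 km slope with efficiency ε = 0.40: R = ε·F/W = 0.40 × 541.89 / 61000 m = 3.553e-03 mm/s.
R = 3.553e-03 × 3600 = 12.8 mm/hr.
Over 14 h: total = 12.8 × 14 = 179.2 ≈ 179 mm.

R ≈ 12.8 mm/hr; total ≈ 179 mm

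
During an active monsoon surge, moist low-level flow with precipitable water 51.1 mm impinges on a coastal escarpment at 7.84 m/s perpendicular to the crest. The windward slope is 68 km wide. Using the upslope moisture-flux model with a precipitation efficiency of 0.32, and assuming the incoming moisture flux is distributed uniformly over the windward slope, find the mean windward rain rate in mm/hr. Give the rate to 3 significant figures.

R ≈ 6.79 mm/hr

Incoming column moisture flux per unit ridge length: F = V × PW = 7.84 × 51.1 = 400.624 mm·m/s.
Spread over the 68 km slope with efficiency ε = 0.32: R = ε·F/W = 0.32 × 400.624 / 68000 m = 1.885e-03 mm/s.
R = 1.885e-03 × 3600 = 6.79 mm/hr.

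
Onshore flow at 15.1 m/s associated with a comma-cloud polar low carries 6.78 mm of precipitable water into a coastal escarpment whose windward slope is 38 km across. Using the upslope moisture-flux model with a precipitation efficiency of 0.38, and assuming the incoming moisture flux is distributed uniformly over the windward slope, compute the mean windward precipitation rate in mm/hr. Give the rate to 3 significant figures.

Incoming column moisture flux per unit ridge length: F = V × PW = 15.1 × 6.78 = 102.378 mm·m/s.
Spread over the 38 km slope with efficiency ε = 0.38: R = ε·F/W = 0.38 × 102.378 / 38000 m = 1.024e-03 mm/s.
R = 1.024e-03 × 3600 = 3.69 mm/hr.

R ≈ 3.69 mm/hr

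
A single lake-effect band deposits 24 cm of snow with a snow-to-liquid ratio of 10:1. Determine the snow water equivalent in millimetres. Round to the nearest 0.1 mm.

SWE ≈ 24.0 mm

SWE = snow depth / ratio = 24 cm / 10 = 2.400 cm = 24.0 mm.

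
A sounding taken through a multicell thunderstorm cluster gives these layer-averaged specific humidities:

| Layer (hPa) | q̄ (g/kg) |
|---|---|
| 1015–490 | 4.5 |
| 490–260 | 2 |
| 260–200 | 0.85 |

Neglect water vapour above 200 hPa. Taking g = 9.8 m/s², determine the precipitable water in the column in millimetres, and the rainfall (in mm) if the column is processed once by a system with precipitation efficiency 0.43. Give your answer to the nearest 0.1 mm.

PW ≈ 29.3 mm; rainfall ≈ 12.6 mm

Precipitable water is the column-integrated vapour mass per unit area: PW = (1/g) Σ q̄ Δp, with q in kg/kg and Δp in Pa (1 kg/m² of water = 1 mm).
Layer 1015–490 hPa: Δp = 525 hPa = 52500 Pa, q̄ = 0.0045 kg/kg → 0.0045 × 52500 / 9.8 = 24.11 mm
Layer 490–260 hPa: Δp = 230 hPa = 23000 Pa, q̄ = 0.002 kg/kg → 0.002 × 23000 / 9.8 = 4.69 mm
Layer 260–200 hPa: Δp = 60 hPa = 6000 Pa, q̄ = 0.00085 kg/kg → 0.00085 × 6000 / 9.8 = 0.52 mm
PW = 24.11 + 4.69 + 0.52 = 29.32 ≈ 29.3 mm.
Rainfall = ε × PW = 0.43 × 29.3 = 12.6 mm.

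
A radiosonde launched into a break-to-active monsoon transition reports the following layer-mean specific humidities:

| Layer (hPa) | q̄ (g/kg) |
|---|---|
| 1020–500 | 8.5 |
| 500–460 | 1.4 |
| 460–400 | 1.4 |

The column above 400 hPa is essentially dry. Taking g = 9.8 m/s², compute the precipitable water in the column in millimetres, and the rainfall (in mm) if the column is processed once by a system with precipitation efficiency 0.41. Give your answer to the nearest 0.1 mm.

PW ≈ 46.5 mm; rainfall ≈ 19.1 mm

Precipitable water is the column-integrated vapour mass per unit area: PW = (1/g) Σ q̄ Δp, with q in kg/kg and Δp in Pa (1 kg/m² of water = 1 mm).
Layer 1020–500 hPa: Δp = 520 hPa = 52000 Pa, q̄ = 0.0085 kg/kg → 0.0085 × 52000 / 9.8 = 45.10 mm
Layer 500–460 hPa: Δp = 40 hPa = 4000 Pa, q̄ = 0.0014 kg/kg → 0.0014 × 4000 / 9.8 = 0.57 mm
Layer 460–400 hPa: Δp = 60 hPa = 6000 Pa, q̄ = 0.0014 kg/kg → 0.0014 × 6000 / 9.8 = 0.86 mm
PW = 45.10 + 0.57 + 0.86 = 46.53 ≈ 46.5 mm.
Rainfall = ε × PW = 0.41 × 46.5 = 19.1 mm.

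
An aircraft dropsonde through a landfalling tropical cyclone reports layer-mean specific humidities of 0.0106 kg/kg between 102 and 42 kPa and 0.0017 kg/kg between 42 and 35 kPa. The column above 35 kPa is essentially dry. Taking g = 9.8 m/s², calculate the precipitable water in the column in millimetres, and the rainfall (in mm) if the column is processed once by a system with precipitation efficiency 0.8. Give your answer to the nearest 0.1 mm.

Precipitable water is the column-integrated vapour mass per unit area: PW = (1/g) Σ q̄ Δp, with q in kg/kg and Δp in Pa (1 kg/m² of water = 1 mm).
Layer 102–42 kPa: Δp = 600 hPa = 60000 Pa, q̄ = 0.0106 kg/kg → 0.0106 × 60000 / 9.8 = 64.90 mm
Layer 42–35 kPa: Δp = 70 hPa = 7000 Pa, q̄ = 0.0017 kg/kg → 0.0017 × 7000 / 9.8 = 1.21 mm
PW = 64.90 + 1.21 = 66.11 ≈ 66.1 mm.
Rainfall = ε × PW = 0.8 × 66.1 = 52.9 mm.

PW ≈ 66.1 mm; rainfall ≈ 52.9 mm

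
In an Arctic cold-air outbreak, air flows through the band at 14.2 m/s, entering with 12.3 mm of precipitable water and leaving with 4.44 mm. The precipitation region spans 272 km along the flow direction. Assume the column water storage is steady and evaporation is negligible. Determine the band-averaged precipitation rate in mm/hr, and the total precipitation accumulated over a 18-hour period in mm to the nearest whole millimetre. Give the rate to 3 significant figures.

Column moisture flux per unit crosswind length is F = V × PW.
Inflow: F_in = 14.2 × 12.3 = 174.66 mm·m/s
Outflow: F_out = 14.2 × 4.44 = 63.048 mm·m/s
Steady-state rate R = (F_in − F_out)/L = (174.66 − 63.048) / 272000 m = 4.103e-04 mm/s.
R = 4.103e-04 × 3600 = 1.48 mm/hr.
Over 18 h: total = 1.48 × 18 = 26.64 ≈ 27 mm.

R ≈ 1.48 mm/hr; total ≈ 27 mm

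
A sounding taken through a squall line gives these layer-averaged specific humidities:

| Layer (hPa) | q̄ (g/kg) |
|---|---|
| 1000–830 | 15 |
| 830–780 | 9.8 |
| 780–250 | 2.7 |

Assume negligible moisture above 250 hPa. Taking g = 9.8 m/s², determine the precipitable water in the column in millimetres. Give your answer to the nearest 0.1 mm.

PW ≈ 45.6 mm

Precipitable water is the column-integrated vapour mass per unit area: PW = (1/g) Σ q̄ Δp, with q in kg/kg and Δp in Pa (1 kg/m² of water = 1 mm).
Layer 1000–830 hPa: Δp = 170 hPa = 17000 Pa, q̄ = 0.015 kg/kg → 0.015 × 17000 / 9.8 = 26.02 mm
Layer 830–780 hPa: Δp = 50 hPa = 5000 Pa, q̄ = 0.0098 kg/kg → 0.0098 × 5000 / 9.8 = 5.00 mm
Layer 780–250 hPa: Δp = 530 hPa = 53000 Pa, q̄ = 0.0027 kg/kg → 0.0027 × 53000 / 9.8 = 14.60 mm
PW = 26.02 + 5.00 + 14.60 = 45.62 ≈ 45.6 mm.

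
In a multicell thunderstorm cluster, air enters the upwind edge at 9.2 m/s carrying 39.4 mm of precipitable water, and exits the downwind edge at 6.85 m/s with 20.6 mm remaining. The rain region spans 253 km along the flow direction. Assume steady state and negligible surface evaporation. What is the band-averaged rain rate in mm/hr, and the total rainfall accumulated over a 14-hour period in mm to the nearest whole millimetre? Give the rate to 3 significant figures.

Column moisture flux per unit crosswind length is F = V × PW.
Inflow: F_in = 9.2 × 39.4 = 362.48 mm·m/s
Outflow: F_out = 6.85 × 20.6 = 141.11 mm·m/s
Steady-state rate R = (F_in − F_out)/L = (362.48 − 141.11) / 253000 m = 8.750e-04 mm/s.
R = 8.750e-04 × 3600 = 3.15 mm/hr.
Over 14 h: total = 3.15 × 14 = 44.1 ≈ 44 mm.

R ≈ 3.15 mm/hr; total ≈ 44 mm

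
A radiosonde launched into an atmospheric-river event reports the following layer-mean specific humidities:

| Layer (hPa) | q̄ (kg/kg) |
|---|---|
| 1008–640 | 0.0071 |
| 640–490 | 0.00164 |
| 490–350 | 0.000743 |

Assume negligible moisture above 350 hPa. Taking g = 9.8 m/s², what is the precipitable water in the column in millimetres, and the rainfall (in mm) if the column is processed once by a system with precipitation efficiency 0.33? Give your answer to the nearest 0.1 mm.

PW ≈ 30.2 mm; rainfall ≈ 10.0 mm

Precipitable water is the column-integrated vapour mass per unit area: PW = (1/g) Σ q̄ Δp, with q in kg/kg and Δp in Pa (1 kg/m² of water = 1 mm).
Layer 1008–640 hPa: Δp = 368 hPa = 36800 Pa, q̄ = 0.0071 kg/kg → 0.0071 × 36800 / 9.8 = 26.66 mm
Layer 640–490 hPa: Δp = 150 hPa = 15000 Pa, q̄ = 0.00164 kg/kg → 0.00164 × 15000 / 9.8 = 2.51 mm
Layer 490–350 hPa: Δp = 140 hPa = 14000 Pa, q̄ = 0.000743 kg/kg → 0.000743 × 14000 / 9.8 = 1.06 mm
PW = 26.66 + 2.51 + 1.06 = 30.23 ≈ 30.2 mm.
Rainfall = ε × PW = 0.33 × 30.2 = 10.0 mm.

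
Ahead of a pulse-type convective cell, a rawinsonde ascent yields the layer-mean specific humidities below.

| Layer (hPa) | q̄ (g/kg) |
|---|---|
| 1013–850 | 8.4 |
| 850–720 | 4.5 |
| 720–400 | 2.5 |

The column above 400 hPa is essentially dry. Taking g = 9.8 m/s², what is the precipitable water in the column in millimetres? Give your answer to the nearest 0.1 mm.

PW ≈ 28.1 mm

Precipitable water is the column-integrated vapour mass per unit area: PW = (1/g) Σ q̄ Δp, with q in kg/kg and Δp in Pa (1 kg/m² of water = 1 mm).
Layer 1013–850 hPa: Δp = 163 hPa = 16300 Pa, q̄ = 0.0084 kg/kg → 0.0084 × 16300 / 9.8 = 13.97 mm
Layer 850–720 hPa: Δp = 130 hPa = 13000 Pa, q̄ = 0.0045 kg/kg → 0.0045 × 13000 / 9.8 = 5.97 mm
Layer 720–400 hPa: Δp = 320 hPa = 32000 Pa, q̄ = 0.0025 kg/kg → 0.0025 × 32000 / 9.8 = 8.16 mm
PW = 13.97 + 5.97 + 8.16 = 28.10 ≈ 28.1 mm.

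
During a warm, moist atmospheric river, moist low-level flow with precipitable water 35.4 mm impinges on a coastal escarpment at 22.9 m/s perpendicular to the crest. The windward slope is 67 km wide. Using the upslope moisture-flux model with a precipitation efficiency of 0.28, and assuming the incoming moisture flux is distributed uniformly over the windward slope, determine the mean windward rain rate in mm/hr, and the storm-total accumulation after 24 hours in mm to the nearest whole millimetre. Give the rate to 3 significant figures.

R ≈ 12.2 mm/hr; total ≈ 293 mm

Incoming column moisture flux per unit ridge length: F = V × PW = 22.9 × 35.4 = 810.66 mm·m/s.
Spread over the 67 km slope with efficiency ε = 0.28: R = ε·F/W = 0.28 × 810.66 / 67000 m = 3.388e-03 mm/s.
R = 3.388e-03 × 3600 = 12.2 mm/hr.
Over 24 h: total = 12.2 × 24 = 292.8 ≈ 293 mm.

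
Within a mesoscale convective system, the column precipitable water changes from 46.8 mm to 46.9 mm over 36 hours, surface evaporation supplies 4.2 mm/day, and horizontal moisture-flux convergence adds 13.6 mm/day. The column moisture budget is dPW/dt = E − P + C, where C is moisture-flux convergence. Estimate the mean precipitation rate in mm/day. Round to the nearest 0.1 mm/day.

P ≈ 17.7 mm/day

dPW/dt = (46.9 − 46.8) mm / (36/24 day) = +0.067 mm/day.
P = E + C − dPW/dt = 4.2 + (13.6) − (+0.067) = 17.7 mm/day.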